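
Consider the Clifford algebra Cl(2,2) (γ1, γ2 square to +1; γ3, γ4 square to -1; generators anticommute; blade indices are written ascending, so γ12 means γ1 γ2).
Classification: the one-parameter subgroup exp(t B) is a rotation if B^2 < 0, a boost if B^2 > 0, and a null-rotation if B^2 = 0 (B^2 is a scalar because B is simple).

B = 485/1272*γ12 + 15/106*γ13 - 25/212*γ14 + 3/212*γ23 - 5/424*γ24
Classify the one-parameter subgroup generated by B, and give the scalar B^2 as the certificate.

B^2 term by term: the squares give (485/1272)^2*(γ12)^2 + (15/106)^2*(γ13)^2 + (-25/212)^2*(γ14)^2 + (3/212)^2*(γ23)^2 + (-5/424)^2*(γ24)^2 = 235225/1617984*(-1) + 225/11236*(+1) + 625/44944*(+1) + 9/44944*(+1) + 25/179776*(+1) = -1/9 (each basis 2-blade squares to minus the product of its generators' squares); cross terms between blades sharing an index anticommute and cancel; the commuting (index-disjoint) pairs give grade-4 terms 2*c*c'*(blade product), which cancel blade by blade — γ1234: 75/22472 - 75/22472 = 0 — confirming B is simple. So B^2 = -1/9.
Answer: rotation, certificate B^2 = -1/9. Check the certificate: B^2 = -1/9, and that sign is decisive whatever form B takes.


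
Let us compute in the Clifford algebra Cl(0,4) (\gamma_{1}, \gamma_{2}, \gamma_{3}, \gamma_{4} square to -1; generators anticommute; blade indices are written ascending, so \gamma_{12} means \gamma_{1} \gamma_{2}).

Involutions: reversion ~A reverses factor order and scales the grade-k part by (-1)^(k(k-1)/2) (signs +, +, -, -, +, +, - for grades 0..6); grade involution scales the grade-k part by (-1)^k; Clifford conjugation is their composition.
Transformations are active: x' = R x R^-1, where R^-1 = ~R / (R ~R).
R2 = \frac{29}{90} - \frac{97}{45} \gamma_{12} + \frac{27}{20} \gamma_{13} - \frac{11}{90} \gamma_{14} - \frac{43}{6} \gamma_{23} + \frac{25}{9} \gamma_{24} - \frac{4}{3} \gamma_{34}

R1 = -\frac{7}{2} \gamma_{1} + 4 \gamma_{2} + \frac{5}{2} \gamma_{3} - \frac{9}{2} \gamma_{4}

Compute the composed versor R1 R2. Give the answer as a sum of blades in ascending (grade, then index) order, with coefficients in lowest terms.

Distribute over the terms of R1 (each basis-blade product reordered to ascending indices, repeated generators contracted through their squares):
(-\frac{7}{2} \gamma_{1}) R2 = -\frac{203}{180} \gamma_{1} - \frac{679}{90} \gamma_{2} + \frac{189}{40} \gamma_{3} - \frac{77}{180} \gamma_{4} + \frac{301}{12} \gamma_{123} - \frac{175}{18} \gamma_{124} + \frac{14}{3} \gamma_{134}
(4 \gamma_{2}) R2 = -\frac{388}{45} \gamma_{1} + \frac{58}{45} \gamma_{2} + \frac{86}{3} \gamma_{3} - \frac{100}{9} \gamma_{4} - \frac{27}{5} \gamma_{123} + \frac{22}{45} \gamma_{124} - \frac{16}{3} \gamma_{234}
(\frac{5}{2} \gamma_{3}) R2 = \frac{27}{8} \gamma_{1} - \frac{215}{12} \gamma_{2} + \frac{29}{36} \gamma_{3} + \frac{10}{3} \gamma_{4} - \frac{97}{18} \gamma_{123} + \frac{11}{36} \gamma_{134} - \frac{125}{18} \gamma_{234}
(-\frac{9}{2} \gamma_{4}) R2 = \frac{11}{20} \gamma_{1} - \frac{25}{2} \gamma_{2} + 6 \gamma_{3} - \frac{29}{20} \gamma_{4} + \frac{97}{10} \gamma_{124} - \frac{243}{40} \gamma_{134} + \frac{129}{4} \gamma_{234}
Summing the partial products and collecting blades:
Answer: -\frac{233}{40} \gamma_{1} - \frac{6601}{180} \gamma_{2} + \frac{14471}{360} \gamma_{3} - \frac{869}{90} \gamma_{4} + \frac{2573}{180} \gamma_{123} + \frac{7}{15} \gamma_{124} - \frac{397}{360} \gamma_{134} + \frac{719}{36} \gamma_{234}


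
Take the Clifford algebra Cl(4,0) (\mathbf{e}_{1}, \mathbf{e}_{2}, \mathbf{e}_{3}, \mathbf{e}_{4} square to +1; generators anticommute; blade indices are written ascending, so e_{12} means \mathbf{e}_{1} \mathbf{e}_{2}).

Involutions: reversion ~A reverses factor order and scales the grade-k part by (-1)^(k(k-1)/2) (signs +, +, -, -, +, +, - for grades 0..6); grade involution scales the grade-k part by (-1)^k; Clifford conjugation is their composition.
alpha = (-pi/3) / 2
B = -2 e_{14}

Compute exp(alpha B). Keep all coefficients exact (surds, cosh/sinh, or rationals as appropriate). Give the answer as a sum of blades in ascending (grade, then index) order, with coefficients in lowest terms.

B^2 = (-2)^2*(e_{14})^2 = 4*(-1) = -4 (a basis 2-blade squares to minus the product of its generators' squares).
B^2 = -4 — B^2 < 0, so the exponential closes trigonometrically: l = 2, alpha*l = - \frac{\pi}{3}, so exp(alpha B) = cos(- \frac{\pi}{3}) + (sin(- \frac{\pi}{3})/2)*B = \frac{1}{2} + (- \frac{\sqrt{3}}{4})*B.
Answer: \frac{1}{2} + \frac{\sqrt{3}}{2} e_{14}


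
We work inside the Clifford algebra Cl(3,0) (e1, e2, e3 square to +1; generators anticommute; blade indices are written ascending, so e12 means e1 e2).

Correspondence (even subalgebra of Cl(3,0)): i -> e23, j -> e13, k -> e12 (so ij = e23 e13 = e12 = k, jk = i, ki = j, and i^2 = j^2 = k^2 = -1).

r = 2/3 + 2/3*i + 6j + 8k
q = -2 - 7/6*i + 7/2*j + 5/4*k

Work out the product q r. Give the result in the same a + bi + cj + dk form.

In blades: q = -2 + 5/4*e12 + 7/2*e13 - 7/6*e23, r = 2/3 + 8*e12 + 6*e13 + 2/3*e23.
Distribute q over r term by term (generator squares from the signature, products reordered to ascending indices): (-2)*r = -4/3 - 16*e12 - 12*e13 - 4/3*e23; (5/4*e12)*r = -10 + 5/6*e12 + 5/6*e13 - 15/2*e23; (7/2*e13)*r = -21 - 7/3*e12 + 7/3*e13 + 28*e23; (-7/6*e23)*r = 7/9 - 7*e12 + 28/3*e13 - 7/9*e23.
Sum: -284/9 - 49/2*e12 + 1/2*e13 + 331/18*e23; translating back through the correspondence:
Answer: -284/9 + 331/18*i + 1/2*j - 49/2*k


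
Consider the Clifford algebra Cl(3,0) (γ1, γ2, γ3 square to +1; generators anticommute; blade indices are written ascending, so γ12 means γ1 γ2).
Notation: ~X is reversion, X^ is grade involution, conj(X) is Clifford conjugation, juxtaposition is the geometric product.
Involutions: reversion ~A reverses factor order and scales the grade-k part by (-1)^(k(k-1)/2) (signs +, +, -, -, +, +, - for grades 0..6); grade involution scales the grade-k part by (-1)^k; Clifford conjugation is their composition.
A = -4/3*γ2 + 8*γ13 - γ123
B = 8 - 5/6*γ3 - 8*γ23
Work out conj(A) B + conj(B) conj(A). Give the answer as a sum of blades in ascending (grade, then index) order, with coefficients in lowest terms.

first term: -4/3*γ1 + 32/3*γ2 - 32/3*γ3 - 379/6*γ12 - 64*γ13 - 10/9*γ23 - 8*γ123
second term: 44/3*γ1 + 32/3*γ2 - 32/3*γ3 - 389/6*γ12 - 64*γ13 - 10/9*γ23 - 8*γ123
Answer: 40/3*γ1 + 64/3*γ2 - 64/3*γ3 - 128*γ12 - 128*γ13 - 20/9*γ23 - 16*γ123


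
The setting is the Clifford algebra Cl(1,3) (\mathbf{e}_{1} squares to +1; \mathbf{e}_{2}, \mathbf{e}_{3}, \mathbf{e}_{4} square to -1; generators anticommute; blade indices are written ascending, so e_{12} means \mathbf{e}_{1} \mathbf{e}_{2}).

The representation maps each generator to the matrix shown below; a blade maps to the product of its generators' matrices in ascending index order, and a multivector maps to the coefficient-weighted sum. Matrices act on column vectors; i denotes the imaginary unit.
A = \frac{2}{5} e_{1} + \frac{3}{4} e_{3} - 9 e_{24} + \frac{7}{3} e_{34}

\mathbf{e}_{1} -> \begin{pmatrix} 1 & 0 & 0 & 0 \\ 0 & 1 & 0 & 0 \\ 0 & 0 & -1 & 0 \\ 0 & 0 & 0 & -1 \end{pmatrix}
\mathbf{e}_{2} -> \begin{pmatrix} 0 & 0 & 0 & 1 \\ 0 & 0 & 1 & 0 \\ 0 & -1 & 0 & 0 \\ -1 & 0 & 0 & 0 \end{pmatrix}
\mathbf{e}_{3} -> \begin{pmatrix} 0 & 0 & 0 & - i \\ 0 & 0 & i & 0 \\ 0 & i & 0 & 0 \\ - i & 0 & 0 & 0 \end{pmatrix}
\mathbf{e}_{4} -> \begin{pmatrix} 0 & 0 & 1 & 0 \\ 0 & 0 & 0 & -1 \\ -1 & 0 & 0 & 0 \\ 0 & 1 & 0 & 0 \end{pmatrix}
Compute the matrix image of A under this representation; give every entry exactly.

Bivector images (products of the table entries): rho(e_{24}) = rho(\mathbf{e}_{2})rho(\mathbf{e}_{4}) = \begin{pmatrix} 0 & 1 & 0 & 0 \\ -1 & 0 & 0 & 0 \\ 0 & 0 & 0 & 1 \\ 0 & 0 & -1 & 0 \end{pmatrix}; rho(e_{34}) = rho(\mathbf{e}_{3})rho(\mathbf{e}_{4}) = \begin{pmatrix} 0 & - i & 0 & 0 \\ - i & 0 & 0 & 0 \\ 0 & 0 & 0 & - i \\ 0 & 0 & - i & 0 \end{pmatrix}.
M = (\frac{2}{5})*rho(e_{1}) + (\frac{3}{4})*rho(e_{3}) + (-9)*rho(e_{24}) + (\frac{7}{3})*rho(e_{34}), summed entrywise:
Answer: \begin{pmatrix} \frac{2}{5} & -9 - \frac{7 i}{3} & 0 & - \frac{3 i}{4} \\ 9 - \frac{7 i}{3} & \frac{2}{5} & \frac{3 i}{4} & 0 \\ 0 & \frac{3 i}{4} & - \frac{2}{5} & -9 - \frac{7 i}{3} \\ - \frac{3 i}{4} & 0 & 9 - \frac{7 i}{3} & - \frac{2}{5} \end{pmatrix}


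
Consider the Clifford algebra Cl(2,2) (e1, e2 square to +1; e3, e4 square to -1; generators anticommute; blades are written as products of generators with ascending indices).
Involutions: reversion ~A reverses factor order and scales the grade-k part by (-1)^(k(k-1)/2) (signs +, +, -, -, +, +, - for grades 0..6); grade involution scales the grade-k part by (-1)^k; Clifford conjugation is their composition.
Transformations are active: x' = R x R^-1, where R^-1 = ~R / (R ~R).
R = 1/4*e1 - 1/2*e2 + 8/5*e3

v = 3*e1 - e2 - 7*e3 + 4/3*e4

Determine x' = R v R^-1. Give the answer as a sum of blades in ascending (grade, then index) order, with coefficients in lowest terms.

~R = 1/4*e1 - 1/2*e2 + 8/5*e3, and R ~R = -899/400, so R^-1 = ~R / (-899/400).
R v = 249/20 + 5/4*e1 e2 - 131/20*e1 e3 + 1/3*e1 e4 + 51/10*e2 e3 - 2/3*e2 e4 + 32/15*e3 e4
Answer: -5187/899*e1 + 5879/899*e2 - 9643/899*e3 - 4/3*e4


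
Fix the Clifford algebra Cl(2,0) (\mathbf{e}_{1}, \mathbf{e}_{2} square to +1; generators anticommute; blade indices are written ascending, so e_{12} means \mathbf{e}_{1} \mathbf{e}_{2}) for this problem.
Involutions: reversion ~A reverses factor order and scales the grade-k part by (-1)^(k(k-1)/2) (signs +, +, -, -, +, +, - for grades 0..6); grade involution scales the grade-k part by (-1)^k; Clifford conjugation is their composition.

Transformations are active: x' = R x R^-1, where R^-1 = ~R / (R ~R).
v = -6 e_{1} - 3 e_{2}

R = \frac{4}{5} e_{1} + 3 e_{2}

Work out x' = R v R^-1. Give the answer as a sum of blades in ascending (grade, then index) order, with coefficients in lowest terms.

~R = \frac{4}{5} e_{1} + 3 e_{2}, and R ~R = \frac{241}{25}, so R^-1 = ~R / (\frac{241}{25}).
R v = -\frac{69}{5} + \frac{78}{5} e_{12}
Answer: \frac{894}{241} e_{1} - \frac{1347}{241} e_{2}


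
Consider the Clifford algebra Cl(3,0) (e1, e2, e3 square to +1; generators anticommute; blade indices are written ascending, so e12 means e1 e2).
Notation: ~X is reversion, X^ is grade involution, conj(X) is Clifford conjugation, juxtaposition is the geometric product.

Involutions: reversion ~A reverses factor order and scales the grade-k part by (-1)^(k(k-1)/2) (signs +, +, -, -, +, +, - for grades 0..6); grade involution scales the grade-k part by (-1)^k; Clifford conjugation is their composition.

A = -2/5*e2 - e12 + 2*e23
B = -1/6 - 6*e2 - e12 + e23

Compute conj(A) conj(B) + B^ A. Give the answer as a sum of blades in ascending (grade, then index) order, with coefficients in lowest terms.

first term: -3/5 + 28/5*e1 - 1/15*e2 + 58/5*e3 - 1/6*e12 + e13 + 1/3*e23
second term: -27/5 + 32/5*e1 + 1/15*e2 + 62/5*e3 + 1/6*e12 - e13 - 1/3*e23
Answer: -6 + 12*e1 + 24*e3


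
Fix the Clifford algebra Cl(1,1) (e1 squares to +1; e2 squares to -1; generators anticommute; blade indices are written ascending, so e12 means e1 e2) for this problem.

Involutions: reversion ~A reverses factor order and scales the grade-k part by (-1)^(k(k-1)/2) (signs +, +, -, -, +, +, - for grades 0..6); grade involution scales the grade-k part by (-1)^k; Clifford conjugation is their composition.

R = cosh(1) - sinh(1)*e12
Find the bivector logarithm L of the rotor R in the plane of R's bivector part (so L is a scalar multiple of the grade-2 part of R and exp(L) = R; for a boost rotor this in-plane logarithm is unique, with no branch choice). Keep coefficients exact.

The scalar part of R is cosh(1), which fixes the rapidity magnitude through cosh (cosh is even, so it cannot fix the sign — the bivector part carries that); dividing the bivector part by sinh of the rapidity gives the plane, and L = rapidity * plane, where the joint sign ambiguity of (rapidity, plane) cancels in the product.
Concretely: cosh(rapidity) = cosh(1) gives rapidity = ±1, and since rapidity/sinh(rapidity) is even the sign is immaterial: L = (rapidity/sinh(rapidity)) * <R>_2 = (1/sinh(1)) * <R>_2.
Answer: -e12


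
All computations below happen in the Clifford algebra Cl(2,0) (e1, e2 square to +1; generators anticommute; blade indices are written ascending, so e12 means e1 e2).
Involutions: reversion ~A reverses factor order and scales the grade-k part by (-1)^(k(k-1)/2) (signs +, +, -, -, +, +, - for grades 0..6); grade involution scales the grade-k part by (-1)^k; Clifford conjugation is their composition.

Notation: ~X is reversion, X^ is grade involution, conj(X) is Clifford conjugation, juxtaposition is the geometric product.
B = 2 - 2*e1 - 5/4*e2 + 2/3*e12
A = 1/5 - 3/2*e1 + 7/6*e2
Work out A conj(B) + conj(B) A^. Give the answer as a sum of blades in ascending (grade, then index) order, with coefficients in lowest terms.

first term: -137/120 - 82/45*e1 + 43/12*e2 - 521/120*e12
second term: 233/120 + 188/45*e1 - 13/12*e2 - 521/120*e12
Answer: 4/5 + 106/45*e1 + 5/2*e2 - 521/60*e12


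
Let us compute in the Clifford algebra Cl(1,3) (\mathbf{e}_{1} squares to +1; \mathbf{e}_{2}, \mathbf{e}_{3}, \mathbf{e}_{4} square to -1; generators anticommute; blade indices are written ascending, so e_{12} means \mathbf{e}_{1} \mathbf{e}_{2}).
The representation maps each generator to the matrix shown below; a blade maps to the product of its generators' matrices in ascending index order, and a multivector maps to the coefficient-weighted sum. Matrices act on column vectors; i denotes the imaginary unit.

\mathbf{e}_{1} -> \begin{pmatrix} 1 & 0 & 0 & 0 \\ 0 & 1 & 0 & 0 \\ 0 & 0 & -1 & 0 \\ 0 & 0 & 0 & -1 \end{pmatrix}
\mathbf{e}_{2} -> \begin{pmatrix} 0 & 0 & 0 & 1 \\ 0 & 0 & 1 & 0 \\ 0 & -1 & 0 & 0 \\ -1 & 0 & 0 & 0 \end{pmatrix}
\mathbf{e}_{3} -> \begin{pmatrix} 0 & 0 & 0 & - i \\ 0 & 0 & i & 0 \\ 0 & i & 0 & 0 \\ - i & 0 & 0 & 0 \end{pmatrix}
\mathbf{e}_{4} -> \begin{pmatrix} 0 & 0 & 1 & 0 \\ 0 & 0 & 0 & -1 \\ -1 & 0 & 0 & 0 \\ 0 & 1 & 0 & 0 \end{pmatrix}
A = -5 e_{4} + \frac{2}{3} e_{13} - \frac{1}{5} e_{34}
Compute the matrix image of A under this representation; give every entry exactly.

Bivector images (products of the table entries): rho(e_{13}) = rho(\mathbf{e}_{1})rho(\mathbf{e}_{3}) = \begin{pmatrix} 0 & 0 & 0 & - i \\ 0 & 0 & i & 0 \\ 0 & - i & 0 & 0 \\ i & 0 & 0 & 0 \end{pmatrix}; rho(e_{34}) = rho(\mathbf{e}_{3})rho(\mathbf{e}_{4}) = \begin{pmatrix} 0 & - i & 0 & 0 \\ - i & 0 & 0 & 0 \\ 0 & 0 & 0 & - i \\ 0 & 0 & - i & 0 \end{pmatrix}.
M = (-5)*rho(e_{4}) + (\frac{2}{3})*rho(e_{13}) + (-\frac{1}{5})*rho(e_{34}), summed entrywise:
Answer: \begin{pmatrix} 0 & \frac{i}{5} & -5 & - \frac{2 i}{3} \\ \frac{i}{5} & 0 & \frac{2 i}{3} & 5 \\ 5 & - \frac{2 i}{3} & 0 & \frac{i}{5} \\ \frac{2 i}{3} & -5 & \frac{i}{5} & 0 \end{pmatrix}


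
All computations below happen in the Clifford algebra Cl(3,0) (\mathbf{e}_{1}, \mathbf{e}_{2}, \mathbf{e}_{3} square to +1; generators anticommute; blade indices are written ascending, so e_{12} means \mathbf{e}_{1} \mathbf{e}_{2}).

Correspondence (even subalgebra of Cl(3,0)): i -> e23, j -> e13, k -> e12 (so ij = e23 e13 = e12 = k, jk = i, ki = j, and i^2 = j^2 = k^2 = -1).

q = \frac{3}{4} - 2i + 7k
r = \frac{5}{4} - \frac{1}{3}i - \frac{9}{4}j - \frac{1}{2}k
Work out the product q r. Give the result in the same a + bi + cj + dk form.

In blades: q = \frac{3}{4} + 7 e_{12} - 2 e_{23}, r = \frac{5}{4} - \frac{1}{2} e_{12} - \frac{9}{4} e_{13} - \frac{1}{3} e_{23}.
Distribute q over r term by term (generator squares from the signature, products reordered to ascending indices): (\frac{3}{4})*r = \frac{15}{16} - \frac{3}{8} e_{12} - \frac{27}{16} e_{13} - \frac{1}{4} e_{23}; (7 e_{12})*r = \frac{7}{2} + \frac{35}{4} e_{12} - \frac{7}{3} e_{13} + \frac{63}{4} e_{23}; (-2 e_{23})*r = -\frac{2}{3} + \frac{9}{2} e_{12} - e_{13} - \frac{5}{2} e_{23}.
Sum: \frac{181}{48} + \frac{103}{8} e_{12} - \frac{241}{48} e_{13} + 13 e_{23}; translating back through the correspondence:
Answer: \frac{181}{48} + 13i - \frac{241}{48}j + \frac{103}{8}k


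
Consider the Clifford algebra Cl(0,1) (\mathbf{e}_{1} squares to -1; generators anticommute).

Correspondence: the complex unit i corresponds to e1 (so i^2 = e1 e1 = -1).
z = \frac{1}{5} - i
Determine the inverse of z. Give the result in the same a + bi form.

In blades: z = \frac{1}{5} - e_{1}.
With qbar = \frac{1}{5} + e_{1} (scalar fixed, mapped units negated), z qbar = \frac{26}{25} (the sum of squared coefficients), so z^-1 = qbar / (\frac{26}{25}) = \frac{5}{26} + \frac{25}{26} e_{1}; translating back:
Answer: \frac{5}{26} + \frac{25}{26}i


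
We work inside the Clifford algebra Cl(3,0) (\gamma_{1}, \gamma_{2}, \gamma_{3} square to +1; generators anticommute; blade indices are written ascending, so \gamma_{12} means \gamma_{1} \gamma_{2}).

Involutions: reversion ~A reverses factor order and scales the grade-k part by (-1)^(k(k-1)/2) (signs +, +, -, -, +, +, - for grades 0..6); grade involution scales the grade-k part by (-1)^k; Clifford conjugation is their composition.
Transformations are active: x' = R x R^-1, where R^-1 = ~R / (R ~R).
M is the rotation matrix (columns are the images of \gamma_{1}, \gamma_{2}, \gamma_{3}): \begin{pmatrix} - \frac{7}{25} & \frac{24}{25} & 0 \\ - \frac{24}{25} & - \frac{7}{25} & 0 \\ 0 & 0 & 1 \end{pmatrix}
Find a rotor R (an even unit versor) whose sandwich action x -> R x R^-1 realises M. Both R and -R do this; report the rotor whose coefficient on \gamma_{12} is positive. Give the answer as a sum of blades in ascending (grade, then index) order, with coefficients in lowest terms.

Method: write R = a + b12*\gamma_{12} + b13*\gamma_{13} + b23*\gamma_{23} with a^2 + b12^2 + b13^2 + b23^2 = 1 (so R^-1 = ~R). Expanding the columns R e_j ~R gives tr M = 4a^2 - 1 and, from the antisymmetric part, M21 - M12 = -4a*b12, M13 - M31 = 4a*b13, M32 - M23 = -4a*b23.
Here tr M = \frac{11}{25}, so a^2 = (1 + tr M)/4 = \frac{9}{25} and a = ±\frac{3}{5}. Taking a = \frac{3}{5}: M21 - M12 = -\frac{48}{25}, M13 - M31 = 0, M32 - M23 = 0, giving b12 = \frac{4}{5}, b13 = 0, b23 = 0, i.e. R = \frac{3}{5} + \frac{4}{5} \gamma_{12}.
Its \gamma_{12} coefficient is already positive.
Answer: \frac{3}{5} + \frac{4}{5} \gamma_{12}. Note: both R and -R realise this M (trace \frac{11}{25}); the covering map identifies them, and the \gamma_{12}-coefficient sign is the tie-breaker.


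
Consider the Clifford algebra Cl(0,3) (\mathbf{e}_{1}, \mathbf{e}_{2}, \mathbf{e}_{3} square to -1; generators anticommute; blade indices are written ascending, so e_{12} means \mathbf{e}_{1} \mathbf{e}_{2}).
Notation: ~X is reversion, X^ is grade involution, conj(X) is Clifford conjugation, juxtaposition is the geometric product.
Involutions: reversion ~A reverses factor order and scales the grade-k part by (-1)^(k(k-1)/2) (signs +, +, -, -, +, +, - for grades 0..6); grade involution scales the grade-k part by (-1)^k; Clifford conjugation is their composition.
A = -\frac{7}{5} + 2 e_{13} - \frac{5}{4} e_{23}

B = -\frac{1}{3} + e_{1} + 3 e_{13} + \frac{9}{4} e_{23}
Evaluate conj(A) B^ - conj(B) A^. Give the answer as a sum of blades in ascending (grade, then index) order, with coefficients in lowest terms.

first term: \frac{877}{240} + \frac{7}{5} e_{1} + 2 e_{3} - \frac{33}{4} e_{12} - \frac{53}{15} e_{13} - \frac{107}{30} e_{23} - \frac{5}{4} e_{123}
second term: \frac{877}{240} + \frac{7}{5} e_{1} + 2 e_{3} + \frac{33}{4} e_{12} + \frac{53}{15} e_{13} + \frac{107}{30} e_{23} + \frac{5}{4} e_{123}
Answer: -\frac{33}{2} e_{12} - \frac{106}{15} e_{13} - \frac{107}{15} e_{23} - \frac{5}{2} e_{123}


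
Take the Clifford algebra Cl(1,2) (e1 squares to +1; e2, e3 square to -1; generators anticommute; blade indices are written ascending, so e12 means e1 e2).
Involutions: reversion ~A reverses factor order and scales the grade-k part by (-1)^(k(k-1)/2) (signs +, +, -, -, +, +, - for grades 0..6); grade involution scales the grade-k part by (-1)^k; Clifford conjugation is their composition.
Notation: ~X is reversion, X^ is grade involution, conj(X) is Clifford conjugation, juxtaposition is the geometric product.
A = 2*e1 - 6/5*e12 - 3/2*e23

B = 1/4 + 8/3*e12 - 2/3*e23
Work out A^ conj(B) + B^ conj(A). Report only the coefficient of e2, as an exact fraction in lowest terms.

first term: 21/5 - 1/2*e1 + 16/3*e2 - 3/10*e12 + 24/5*e13 - 3/8*e23 - 4/3*e123
second term: 21/5 - 1/2*e1 + 16/3*e2 + 3/10*e12 - 24/5*e13 + 3/8*e23 + 4/3*e123
Answer: 32/3


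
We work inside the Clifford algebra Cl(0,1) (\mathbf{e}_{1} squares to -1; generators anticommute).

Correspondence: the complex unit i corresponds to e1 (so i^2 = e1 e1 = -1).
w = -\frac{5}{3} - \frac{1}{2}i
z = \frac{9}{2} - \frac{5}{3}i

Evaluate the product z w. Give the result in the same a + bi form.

In blades: z = \frac{9}{2} - \frac{5}{3} e_{1}, w = -\frac{5}{3} - \frac{1}{2} e_{1}.
Distribute z over w term by term (generator squares from the signature, products reordered to ascending indices): (\frac{9}{2})*w = -\frac{15}{2} - \frac{9}{4} e_{1}; (-\frac{5}{3} e_{1})*w = -\frac{5}{6} + \frac{25}{9} e_{1}.
Sum: -\frac{25}{3} + \frac{19}{36} e_{1}; translating back through the correspondence:
Answer: -\frac{25}{3} + \frac{19}{36}i


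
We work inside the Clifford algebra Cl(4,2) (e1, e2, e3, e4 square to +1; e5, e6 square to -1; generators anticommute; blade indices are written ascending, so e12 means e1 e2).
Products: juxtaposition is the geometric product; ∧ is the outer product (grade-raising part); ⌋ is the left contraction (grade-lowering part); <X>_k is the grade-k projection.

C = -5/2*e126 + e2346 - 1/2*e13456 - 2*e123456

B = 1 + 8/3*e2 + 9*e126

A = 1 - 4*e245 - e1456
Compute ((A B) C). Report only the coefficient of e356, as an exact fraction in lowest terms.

step 1: 1 + 8/3*e2 - 32/3*e45 + 9*e126 + 5*e245 + 35*e1456 + 8/3*e12456
step 2: -45/2 + 137/6*e3 + 20/3*e16 - 214/3*e23 - 20/3*e45 - 5/2*e126 + 9*e134 - 8/3*e135 + 46/3*e136 + 175/2*e245 + 18*e345 + 8/3*e346 - 5*e356 - 35*e1235 + 143/6*e1236 + 25/2*e1456 - 9/2*e2345 + e2346 + 32/3*e2356 + 80/3*e12456 + 29/6*e13456 - 2/3*e123456
Answer: -5


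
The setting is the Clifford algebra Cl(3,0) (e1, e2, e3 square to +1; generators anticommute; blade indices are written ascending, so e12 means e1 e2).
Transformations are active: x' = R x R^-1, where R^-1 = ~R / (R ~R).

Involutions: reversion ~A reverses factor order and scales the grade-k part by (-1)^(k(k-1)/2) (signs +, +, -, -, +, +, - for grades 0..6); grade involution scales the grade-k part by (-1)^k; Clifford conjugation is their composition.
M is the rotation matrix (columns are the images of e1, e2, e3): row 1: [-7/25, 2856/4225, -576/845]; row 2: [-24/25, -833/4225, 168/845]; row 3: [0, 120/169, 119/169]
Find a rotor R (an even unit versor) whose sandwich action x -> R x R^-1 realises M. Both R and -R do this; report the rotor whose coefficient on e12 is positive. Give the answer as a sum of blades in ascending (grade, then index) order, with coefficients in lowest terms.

Method: write R = a + b12*e12 + b13*e13 + b23*e23 with a^2 + b12^2 + b13^2 + b23^2 = 1 (so R^-1 = ~R). Expanding the columns R e_j ~R gives tr M = 4a^2 - 1 and, from the antisymmetric part, M21 - M12 = -4a*b12, M13 - M31 = 4a*b13, M32 - M23 = -4a*b23.
Here tr M = 959/4225, so a^2 = (1 + tr M)/4 = 1296/4225 and a = ±36/65. Taking a = 36/65: M21 - M12 = -6912/4225, M13 - M31 = -576/845, M32 - M23 = 432/845, giving b12 = 48/65, b13 = -4/13, b23 = -3/13, i.e. R = 36/65 + 48/65*e12 - 4/13*e13 - 3/13*e23.
Its e12 coefficient is already positive.
Answer: 36/65 + 48/65*e12 - 4/13*e13 - 3/13*e23. Recall the cover is two-to-one: with M of trace 959/4225, both preimages act alike, and the stated e12 sign chooses the sheet.


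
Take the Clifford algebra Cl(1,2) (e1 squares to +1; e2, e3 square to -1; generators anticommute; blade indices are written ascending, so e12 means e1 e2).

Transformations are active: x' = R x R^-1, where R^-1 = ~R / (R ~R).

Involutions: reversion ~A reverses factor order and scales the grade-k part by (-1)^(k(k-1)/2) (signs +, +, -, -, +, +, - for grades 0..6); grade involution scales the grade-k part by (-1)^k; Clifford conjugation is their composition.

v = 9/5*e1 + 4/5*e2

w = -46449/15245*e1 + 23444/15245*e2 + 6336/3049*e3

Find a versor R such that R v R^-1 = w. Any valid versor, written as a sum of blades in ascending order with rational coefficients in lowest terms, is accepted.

Here q(v) = q(w) = 13/5; the classical choice R = v + w = -19008/15245*e1 + 7128/3049*e2 + 6336/3049*e3 then realises v -> w under the sandwich.
Answer: -19008/15245*e1 + 7128/3049*e2 + 6336/3049*e3


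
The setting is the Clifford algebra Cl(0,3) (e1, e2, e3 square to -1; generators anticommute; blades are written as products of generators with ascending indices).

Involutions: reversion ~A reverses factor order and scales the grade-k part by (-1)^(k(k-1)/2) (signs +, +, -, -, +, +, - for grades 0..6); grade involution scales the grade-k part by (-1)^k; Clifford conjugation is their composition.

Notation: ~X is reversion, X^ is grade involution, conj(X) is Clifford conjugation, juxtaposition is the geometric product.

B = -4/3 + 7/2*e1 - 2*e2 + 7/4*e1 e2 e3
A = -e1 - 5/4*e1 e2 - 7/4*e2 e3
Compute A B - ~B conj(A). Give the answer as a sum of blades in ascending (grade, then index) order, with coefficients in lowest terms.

first term: 7/2 + 91/48*e1 - 35/8*e2 + 91/16*e3 + 11/3*e1 e2 + 49/12*e2 e3 - 49/8*e1 e2 e3
second term: -7/2 - 37/48*e1 - 35/8*e2 + 91/16*e3 + 1/3*e1 e2 - 7/12*e2 e3 + 49/8*e1 e2 e3
Answer: 7 + 8/3*e1 + 10/3*e1 e2 + 14/3*e2 e3 - 49/4*e1 e2 e3


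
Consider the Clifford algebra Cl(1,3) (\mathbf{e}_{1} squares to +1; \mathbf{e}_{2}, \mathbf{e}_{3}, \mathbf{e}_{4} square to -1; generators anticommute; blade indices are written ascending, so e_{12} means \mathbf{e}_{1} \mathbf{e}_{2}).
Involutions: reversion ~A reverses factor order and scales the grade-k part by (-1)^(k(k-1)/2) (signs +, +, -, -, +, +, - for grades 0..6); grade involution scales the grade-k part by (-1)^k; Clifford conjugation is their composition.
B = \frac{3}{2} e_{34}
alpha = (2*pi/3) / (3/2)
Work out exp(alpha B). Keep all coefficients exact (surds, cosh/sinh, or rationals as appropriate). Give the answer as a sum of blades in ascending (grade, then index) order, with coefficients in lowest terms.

B^2 = (\frac{3}{2})^2*(e_{34})^2 = \frac{9}{4}*(-1) = -\frac{9}{4} (a basis 2-blade squares to minus the product of its generators' squares).
B^2 = -\frac{9}{4} — a negative square means the series sums to a rotation: l = \frac{3}{2}, alpha*l = \frac{2 \pi}{3}, so exp(alpha B) = cos(\frac{2 \pi}{3}) + (sin(\frac{2 \pi}{3})/(\frac{3}{2}))*B = - \frac{1}{2} + (\frac{\sqrt{3}}{3})*B.
Answer: - \frac{1}{2} + \frac{\sqrt{3}}{2} e_{34}


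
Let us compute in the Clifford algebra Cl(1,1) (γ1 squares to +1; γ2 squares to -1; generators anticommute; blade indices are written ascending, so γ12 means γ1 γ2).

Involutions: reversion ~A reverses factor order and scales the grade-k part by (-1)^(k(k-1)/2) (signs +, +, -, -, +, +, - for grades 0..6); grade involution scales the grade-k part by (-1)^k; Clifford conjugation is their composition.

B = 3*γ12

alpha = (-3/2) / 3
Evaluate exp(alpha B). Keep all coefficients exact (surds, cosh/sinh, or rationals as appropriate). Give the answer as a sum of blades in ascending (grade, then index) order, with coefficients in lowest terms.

B^2 = (3)^2*(γ12)^2 = 9*(+1) = 9 (a basis 2-blade squares to minus the product of its generators' squares).
B^2 = 9 — hyperbolic case — the even/odd split gives cosh and sinh: l = 3, alpha*l = -3/2, so exp(alpha B) = cosh(-3/2) + (sinh(-3/2)/3)*B = cosh(3/2) + (-sinh(3/2)/3)*B.
Answer: cosh(3/2) - sinh(3/2)*γ12


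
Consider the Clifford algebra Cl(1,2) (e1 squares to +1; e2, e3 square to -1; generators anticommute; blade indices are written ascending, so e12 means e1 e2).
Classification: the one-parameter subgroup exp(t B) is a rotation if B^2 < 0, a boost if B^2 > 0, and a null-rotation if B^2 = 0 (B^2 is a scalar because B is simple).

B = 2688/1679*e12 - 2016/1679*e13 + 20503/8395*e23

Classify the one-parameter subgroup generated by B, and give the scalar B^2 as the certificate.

B^2 term by term: the squares give (2688/1679)^2*(e12)^2 + (-2016/1679)^2*(e13)^2 + (20503/8395)^2*(e23)^2 = 7225344/2819041*(+1) + 4064256/2819041*(+1) + 420373009/70476025*(-1) = -49/25 (each basis 2-blade squares to minus the product of its generators' squares); cross terms between blades sharing an index anticommute and cancel. So B^2 = -49/25.
Answer: rotation, certificate B^2 = -49/25. B^2 = -49/25 is basis-independent, so its sign is the whole story.


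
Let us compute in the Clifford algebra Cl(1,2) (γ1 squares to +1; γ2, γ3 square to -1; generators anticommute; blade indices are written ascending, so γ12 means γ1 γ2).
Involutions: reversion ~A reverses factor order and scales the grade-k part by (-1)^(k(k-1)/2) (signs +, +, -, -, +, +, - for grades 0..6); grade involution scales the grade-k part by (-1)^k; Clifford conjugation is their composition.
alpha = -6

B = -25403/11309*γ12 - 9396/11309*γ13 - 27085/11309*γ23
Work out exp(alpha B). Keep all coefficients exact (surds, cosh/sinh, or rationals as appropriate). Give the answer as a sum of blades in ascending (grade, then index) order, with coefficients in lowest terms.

B^2 term by term: the squares give (-25403/11309)^2*(γ12)^2 + (-9396/11309)^2*(γ13)^2 + (-27085/11309)^2*(γ23)^2 = 645312409/127893481*(+1) + 88284816/127893481*(+1) + 733597225/127893481*(-1) = 0 (each basis 2-blade squares to minus the product of its generators' squares); cross terms between blades sharing an index anticommute and cancel. So B^2 = 0.
B^2 = 0, so the series truncates immediately: exp(alpha B) = 1 + alpha B (parabolic case).
Answer: 1 + 152418/11309*γ12 + 56376/11309*γ13 + 162510/11309*γ23


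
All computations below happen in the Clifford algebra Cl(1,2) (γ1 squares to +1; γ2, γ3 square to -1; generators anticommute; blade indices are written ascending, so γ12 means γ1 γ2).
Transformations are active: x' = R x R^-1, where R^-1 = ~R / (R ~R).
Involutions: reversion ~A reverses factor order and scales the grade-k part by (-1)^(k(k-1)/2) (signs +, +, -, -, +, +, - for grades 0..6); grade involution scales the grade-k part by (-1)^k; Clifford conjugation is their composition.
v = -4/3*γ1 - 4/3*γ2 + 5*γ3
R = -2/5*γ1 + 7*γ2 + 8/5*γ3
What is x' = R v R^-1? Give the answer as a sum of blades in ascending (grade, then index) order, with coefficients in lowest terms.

~R = -2/5*γ1 + 7*γ2 + 8/5*γ3, and R ~R = -257/5, so R^-1 = ~R / (-257/5).
R v = 28/15 + 148/15*γ12 + 2/15*γ13 + 557/15*γ23
Answer: 5252/3855*γ1 + 212/257*γ2 - 19723/3855*γ3


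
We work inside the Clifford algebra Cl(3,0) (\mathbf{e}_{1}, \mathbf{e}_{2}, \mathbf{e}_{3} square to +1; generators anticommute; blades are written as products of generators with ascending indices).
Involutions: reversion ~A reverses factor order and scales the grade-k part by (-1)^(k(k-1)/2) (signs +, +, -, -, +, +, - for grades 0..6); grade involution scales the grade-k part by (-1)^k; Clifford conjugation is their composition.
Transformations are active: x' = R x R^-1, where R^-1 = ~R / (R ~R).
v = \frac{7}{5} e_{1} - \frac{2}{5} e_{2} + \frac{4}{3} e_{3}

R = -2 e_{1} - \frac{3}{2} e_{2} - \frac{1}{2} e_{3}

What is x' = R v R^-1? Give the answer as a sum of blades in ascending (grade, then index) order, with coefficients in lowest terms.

~R = -2 e_{1} - \frac{3}{2} e_{2} - \frac{1}{2} e_{3}, and R ~R = \frac{13}{2}, so R^-1 = ~R / (\frac{13}{2}).
R v = -\frac{43}{15} + \frac{29}{10} e_{1} e_{2} - \frac{59}{30} e_{1} e_{3} - \frac{11}{5} e_{2} e_{3}
Answer: \frac{71}{195} e_{1} + \frac{112}{65} e_{2} - \frac{58}{65} e_{3}


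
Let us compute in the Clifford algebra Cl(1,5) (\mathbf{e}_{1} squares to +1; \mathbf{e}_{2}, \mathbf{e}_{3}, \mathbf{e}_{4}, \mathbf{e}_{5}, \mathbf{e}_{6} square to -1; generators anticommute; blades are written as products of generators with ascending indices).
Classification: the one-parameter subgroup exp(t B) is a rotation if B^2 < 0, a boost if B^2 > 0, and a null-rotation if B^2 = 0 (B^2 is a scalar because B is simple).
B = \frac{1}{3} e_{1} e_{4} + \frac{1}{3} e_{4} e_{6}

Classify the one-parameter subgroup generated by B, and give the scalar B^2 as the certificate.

B^2 term by term: the squares give (\frac{1}{3})^2*(e_{1} e_{4})^2 + (\frac{1}{3})^2*(e_{4} e_{6})^2 = \frac{1}{9}*(+1) + \frac{1}{9}*(-1) = 0 (each basis 2-blade squares to minus the product of its generators' squares); cross terms between blades sharing an index anticommute and cancel. So B^2 = 0.
Answer: null-rotation, certificate B^2 = 0. B^2 = 0 is basis-independent, so its sign is the whole story.


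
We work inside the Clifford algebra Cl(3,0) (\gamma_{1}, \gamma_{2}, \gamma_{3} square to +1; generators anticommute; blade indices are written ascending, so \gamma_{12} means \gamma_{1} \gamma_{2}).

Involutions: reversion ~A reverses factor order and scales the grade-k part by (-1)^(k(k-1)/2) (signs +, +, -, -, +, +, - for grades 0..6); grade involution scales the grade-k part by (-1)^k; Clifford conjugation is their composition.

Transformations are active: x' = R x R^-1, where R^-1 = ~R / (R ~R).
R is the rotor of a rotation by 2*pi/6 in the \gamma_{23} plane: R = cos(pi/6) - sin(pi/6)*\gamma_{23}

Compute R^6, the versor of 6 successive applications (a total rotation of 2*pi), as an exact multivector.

Half-angle bookkeeping: 6 applications in \gamma_{23} add up to rotor phase 6*pi/6 = \pi, so R^6 = cos(\pi) - sin(\pi)*\gamma_{23}.
cos(\pi) = -1 and sin(\pi) = 0, so R^6 = -1. The total rotation 2*pi is 1 full turn, so every vector returns to itself, yet the rotor is -1, on the OTHER sheet of the double cover (an odd number of 2*pi turns).
Answer: -1


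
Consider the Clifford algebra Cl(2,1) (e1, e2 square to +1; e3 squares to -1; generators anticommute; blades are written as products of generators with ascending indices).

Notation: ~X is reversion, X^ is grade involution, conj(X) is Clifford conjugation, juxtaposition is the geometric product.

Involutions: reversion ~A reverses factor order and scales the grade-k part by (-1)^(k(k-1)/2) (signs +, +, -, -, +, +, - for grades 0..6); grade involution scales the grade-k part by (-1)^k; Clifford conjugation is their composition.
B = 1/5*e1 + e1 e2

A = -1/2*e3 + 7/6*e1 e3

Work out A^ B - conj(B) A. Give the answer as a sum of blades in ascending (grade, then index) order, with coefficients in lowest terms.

first term: -7/30*e3 - 1/10*e1 e3 + 7/6*e2 e3 + 1/2*e1 e2 e3
second term: -7/30*e3 + 1/10*e1 e3 + 7/6*e2 e3 + 1/2*e1 e2 e3
Answer: -1/5*e1 e3


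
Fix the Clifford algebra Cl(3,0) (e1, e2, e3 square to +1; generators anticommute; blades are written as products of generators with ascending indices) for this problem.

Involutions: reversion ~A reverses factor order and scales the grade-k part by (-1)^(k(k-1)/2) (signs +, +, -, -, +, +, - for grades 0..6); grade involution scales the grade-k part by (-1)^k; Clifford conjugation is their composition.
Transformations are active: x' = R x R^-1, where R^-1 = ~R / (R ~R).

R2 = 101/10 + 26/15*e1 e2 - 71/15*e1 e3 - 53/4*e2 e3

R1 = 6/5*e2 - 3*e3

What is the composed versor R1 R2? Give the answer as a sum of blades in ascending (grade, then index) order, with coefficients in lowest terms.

Distribute over the terms of R1 (each basis-blade product reordered to ascending indices, repeated generators contracted through their squares):
(6/5*e2) R2 = -52/25*e1 + 303/25*e2 - 159/10*e3 + 142/25*e1 e2 e3
(-3*e3) R2 = -71/5*e1 - 159/4*e2 - 303/10*e3 - 26/5*e1 e2 e3
Summing the partial products and collecting blades:
Answer: -407/25*e1 - 2763/100*e2 - 231/5*e3 + 12/25*e1 e2 e3


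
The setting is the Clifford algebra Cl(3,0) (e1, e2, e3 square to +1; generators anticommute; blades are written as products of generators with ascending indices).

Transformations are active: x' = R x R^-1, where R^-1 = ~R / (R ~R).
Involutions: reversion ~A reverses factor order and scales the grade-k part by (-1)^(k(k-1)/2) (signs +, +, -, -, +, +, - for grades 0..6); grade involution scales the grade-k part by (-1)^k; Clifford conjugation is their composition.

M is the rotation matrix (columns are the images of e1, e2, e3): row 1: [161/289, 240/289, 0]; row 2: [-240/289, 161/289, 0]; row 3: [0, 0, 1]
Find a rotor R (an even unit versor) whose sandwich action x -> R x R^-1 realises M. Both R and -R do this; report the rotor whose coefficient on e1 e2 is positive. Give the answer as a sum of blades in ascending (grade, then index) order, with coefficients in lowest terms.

Method: write R = a + b12*e1 e2 + b13*e1 e3 + b23*e2 e3 with a^2 + b12^2 + b13^2 + b23^2 = 1 (so R^-1 = ~R). Expanding the columns R e_j ~R gives tr M = 4a^2 - 1 and, from the antisymmetric part, M21 - M12 = -4a*b12, M13 - M31 = 4a*b13, M32 - M23 = -4a*b23.
Here tr M = 611/289, so a^2 = (1 + tr M)/4 = 225/289 and a = ±15/17. Taking a = 15/17: M21 - M12 = -480/289, M13 - M31 = 0, M32 - M23 = 0, giving b12 = 8/17, b13 = 0, b23 = 0, i.e. R = 15/17 + 8/17*e1 e2.
Its e1 e2 coefficient is already positive.
Answer: 15/17 + 8/17*e1 e2. Key observation: the double cover Spin(3) -> SO(3) sends R and -R to the same matrix (trace 611/289 here), so the stated sign of the e1 e2 coefficient is what selects one sheet.


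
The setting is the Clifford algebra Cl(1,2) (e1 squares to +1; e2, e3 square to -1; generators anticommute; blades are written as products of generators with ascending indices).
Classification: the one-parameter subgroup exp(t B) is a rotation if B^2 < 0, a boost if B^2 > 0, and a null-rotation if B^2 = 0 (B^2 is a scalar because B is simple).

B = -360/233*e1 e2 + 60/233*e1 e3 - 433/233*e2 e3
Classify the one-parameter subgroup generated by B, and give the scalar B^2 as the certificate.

B^2 term by term: the squares give (-360/233)^2*(e1 e2)^2 + (60/233)^2*(e1 e3)^2 + (-433/233)^2*(e2 e3)^2 = 129600/54289*(+1) + 3600/54289*(+1) + 187489/54289*(-1) = -1 (each basis 2-blade squares to minus the product of its generators' squares); cross terms between blades sharing an index anticommute and cancel. So B^2 = -1.
Answer: rotation, certificate B^2 = -1. The scalar -1 is the complete invariant here: its sign names the subgroup type.


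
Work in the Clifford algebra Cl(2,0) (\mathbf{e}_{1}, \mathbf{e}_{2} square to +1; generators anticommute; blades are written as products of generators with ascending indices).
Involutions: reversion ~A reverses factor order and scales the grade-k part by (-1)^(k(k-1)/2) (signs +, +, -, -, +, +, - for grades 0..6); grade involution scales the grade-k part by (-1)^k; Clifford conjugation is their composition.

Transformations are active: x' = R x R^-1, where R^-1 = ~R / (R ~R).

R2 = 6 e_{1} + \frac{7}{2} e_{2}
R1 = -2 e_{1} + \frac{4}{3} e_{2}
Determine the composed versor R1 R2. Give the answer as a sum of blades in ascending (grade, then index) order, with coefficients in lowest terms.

Distribute over the terms of R1 (each basis-blade product reordered to ascending indices, repeated generators contracted through their squares):
(-2 e_{1}) R2 = -12 - 7 e_{1} e_{2}
(\frac{4}{3} e_{2}) R2 = \frac{14}{3} - 8 e_{1} e_{2}
Summing the partial products and collecting blades:
Answer: -\frac{22}{3} - 15 e_{1} e_{2}


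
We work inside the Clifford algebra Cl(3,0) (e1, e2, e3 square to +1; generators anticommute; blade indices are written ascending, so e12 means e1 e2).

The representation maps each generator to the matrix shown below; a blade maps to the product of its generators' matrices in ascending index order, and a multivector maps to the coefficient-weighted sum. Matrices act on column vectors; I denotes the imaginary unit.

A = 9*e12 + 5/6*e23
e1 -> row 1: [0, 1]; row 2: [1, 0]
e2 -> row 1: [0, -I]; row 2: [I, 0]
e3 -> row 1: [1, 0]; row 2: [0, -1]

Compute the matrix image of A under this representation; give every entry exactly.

Bivector images (products of the table entries): rho(e12) = rho(e1)rho(e2) = row 1: [I, 0]; row 2: [0, -I]; rho(e23) = rho(e2)rho(e3) = row 1: [0, I]; row 2: [I, 0].
M = (9)*rho(e12) + (5/6)*rho(e23), summed entrywise:
Answer: row 1: [9*I, 5*I/6]; row 2: [5*I/6, -9*I]
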